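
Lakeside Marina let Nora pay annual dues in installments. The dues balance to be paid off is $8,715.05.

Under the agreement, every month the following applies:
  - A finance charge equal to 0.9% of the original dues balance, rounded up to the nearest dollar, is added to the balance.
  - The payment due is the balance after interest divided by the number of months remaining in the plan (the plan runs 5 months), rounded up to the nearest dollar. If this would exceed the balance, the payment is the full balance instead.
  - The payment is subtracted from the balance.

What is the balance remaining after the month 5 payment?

$0.00

Month 1: opening $8,715.05; interest $79.00 → $8,794.05; payment $1,759.00; balance $7,035.05
Month 2: opening $7,035.05; interest $79.00 → $7,114.05; payment $1,779.00; balance $5,335.05
Month 3: opening $5,335.05; interest $79.00 → $5,414.05; payment $1,805.00; balance $3,609.05
Month 4: opening $3,609.05; interest $79.00 → $3,688.05; payment $1,845.00; balance $1,843.05
Month 5: opening $1,843.05; interest $79.00 → $1,922.05; payment $1,922.05; balance $0.00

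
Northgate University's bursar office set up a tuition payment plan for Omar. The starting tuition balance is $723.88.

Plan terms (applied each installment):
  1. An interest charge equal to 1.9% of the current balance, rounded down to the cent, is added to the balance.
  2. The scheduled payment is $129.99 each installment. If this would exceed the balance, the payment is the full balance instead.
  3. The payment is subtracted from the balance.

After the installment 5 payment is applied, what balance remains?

Installment 1: opening $723.88; interest $13.75 → $737.63; payment $129.99; balance $607.64
Installment 2: opening $607.64; interest $11.54 → $619.18; payment $129.99; balance $489.19
Installment 3: opening $489.19; interest $9.29 → $498.48; payment $129.99; balance $368.49
Installment 4: opening $368.49; interest $7.00 → $375.49; payment $129.99; balance $245.50
Installment 5: opening $245.50; interest $4.66 → $250.16; payment $129.99; balance $120.17

$120.17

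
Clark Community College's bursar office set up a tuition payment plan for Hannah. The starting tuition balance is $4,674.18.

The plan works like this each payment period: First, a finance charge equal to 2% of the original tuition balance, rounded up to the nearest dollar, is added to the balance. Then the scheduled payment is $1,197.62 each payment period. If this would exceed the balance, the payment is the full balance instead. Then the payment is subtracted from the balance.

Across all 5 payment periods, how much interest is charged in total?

$470.00

Payment period 1: $4,674.18 +$94.00 interest = $4,768.18; pay $1,197.62 → $3,570.56
Payment period 2: $3,570.56 +$94.00 interest = $3,664.56; pay $1,197.62 → $2,466.94
Payment period 3: $2,466.94 +$94.00 interest = $2,560.94; pay $1,197.62 → $1,363.32
Payment period 4: $1,363.32 +$94.00 interest = $1,457.32; pay $1,197.62 → $259.70
Payment period 5: $259.70 +$94.00 interest = $353.70; pay $353.70 → $0.00
Total interest: $94.00 + $94.00 + $94.00 + $94.00 + $94.00 = $470.00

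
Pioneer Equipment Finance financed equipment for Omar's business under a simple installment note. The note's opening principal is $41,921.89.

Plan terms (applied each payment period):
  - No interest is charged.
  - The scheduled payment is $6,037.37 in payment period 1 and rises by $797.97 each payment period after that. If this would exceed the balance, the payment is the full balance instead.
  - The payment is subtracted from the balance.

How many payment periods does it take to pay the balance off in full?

Payment period 1: opening $41,921.89; payment $6,037.37; balance $35,884.52
Payment period 2: opening $35,884.52; payment $6,835.34; balance $29,049.18
Payment period 3: opening $29,049.18; payment $7,633.31; balance $21,415.87
Payment period 4: opening $21,415.87; payment $8,431.28; balance $12,984.59
Payment period 5: opening $12,984.59; payment $9,229.25; balance $3,755.34
Payment period 6: opening $3,755.34; payment $3,755.34; balance $0.00
Balance reaches $0.00 in payment period 6.

6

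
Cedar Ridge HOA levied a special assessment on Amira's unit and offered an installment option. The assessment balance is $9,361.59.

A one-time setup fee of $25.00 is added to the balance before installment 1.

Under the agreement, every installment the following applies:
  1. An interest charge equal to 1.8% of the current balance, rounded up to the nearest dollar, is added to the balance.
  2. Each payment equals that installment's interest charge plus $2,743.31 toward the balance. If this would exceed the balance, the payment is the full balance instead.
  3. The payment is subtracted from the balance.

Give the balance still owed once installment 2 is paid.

$3,899.97

# | Opening | Interest | Payment | End bal
1 | $9,386.59 | $169.00 | $2,912.31 | $6,643.28
2 | $6,643.28 | $120.00 | $2,863.31 | $3,899.97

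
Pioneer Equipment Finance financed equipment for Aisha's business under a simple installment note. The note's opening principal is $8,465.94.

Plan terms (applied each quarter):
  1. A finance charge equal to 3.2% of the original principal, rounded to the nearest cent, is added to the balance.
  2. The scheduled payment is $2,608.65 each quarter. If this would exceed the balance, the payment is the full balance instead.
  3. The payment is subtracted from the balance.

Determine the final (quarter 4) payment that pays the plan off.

$1,723.63

# | Opening | Interest | Payment | End bal
1 | $8,465.94 | $270.91 | $2,608.65 | $6,128.20
2 | $6,128.20 | $270.91 | $2,608.65 | $3,790.46
3 | $3,790.46 | $270.91 | $2,608.65 | $1,452.72
4 | $1,452.72 | $270.91 | $1,723.63 | $0.00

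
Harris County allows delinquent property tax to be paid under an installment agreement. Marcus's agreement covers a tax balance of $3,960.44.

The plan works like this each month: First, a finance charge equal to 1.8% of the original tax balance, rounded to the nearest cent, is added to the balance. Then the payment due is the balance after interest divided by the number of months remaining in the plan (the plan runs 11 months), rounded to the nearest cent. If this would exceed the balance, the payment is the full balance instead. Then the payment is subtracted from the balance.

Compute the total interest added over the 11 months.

# | Opening | Interest | Payment | End bal
1 | $3,960.44 | $71.29 | $366.52 | $3,665.21
2 | $3,665.21 | $71.29 | $373.65 | $3,362.85
3 | $3,362.85 | $71.29 | $381.57 | $3,052.57
4 | $3,052.57 | $71.29 | $390.48 | $2,733.38
5 | $2,733.38 | $71.29 | $400.67 | $2,404.00
6 | $2,404.00 | $71.29 | $412.55 | $2,062.74
7 | $2,062.74 | $71.29 | $426.81 | $1,707.22
8 | $1,707.22 | $71.29 | $444.63 | $1,333.88
9 | $1,333.88 | $71.29 | $468.39 | $936.78
10 | $936.78 | $71.29 | $504.04 | $504.03
11 | $504.03 | $71.29 | $575.32 | $0.00
Total interest: $71.29 + $71.29 + $71.29 + $71.29 + $71.29 + $71.29 + $71.29 + $71.29 + $71.29 + $71.29 + $71.29 = $784.19

$784.19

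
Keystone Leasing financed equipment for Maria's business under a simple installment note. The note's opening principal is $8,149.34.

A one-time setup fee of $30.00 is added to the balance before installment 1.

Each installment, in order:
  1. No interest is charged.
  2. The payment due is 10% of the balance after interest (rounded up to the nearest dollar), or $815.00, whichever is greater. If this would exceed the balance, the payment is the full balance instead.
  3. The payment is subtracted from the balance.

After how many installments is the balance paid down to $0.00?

Installment 1: $8,179.34 − $818.00 → $7,361.34
Installment 2: $7,361.34 − $815.00 → $6,546.34
Installment 3: $6,546.34 − $815.00 → $5,731.34
Installment 4: $5,731.34 − $815.00 → $4,916.34
Installment 5: $4,916.34 − $815.00 → $4,101.34
Installment 6: $4,101.34 − $815.00 → $3,286.34
Installment 7: $3,286.34 − $815.00 → $2,471.34
Installment 8: $2,471.34 − $815.00 → $1,656.34
Installment 9: $1,656.34 − $815.00 → $841.34
Installment 10: $841.34 − $815.00 → $26.34
Installment 11: $26.34 − $26.34 → $0.00
Balance reaches $0.00 in installment 11.

11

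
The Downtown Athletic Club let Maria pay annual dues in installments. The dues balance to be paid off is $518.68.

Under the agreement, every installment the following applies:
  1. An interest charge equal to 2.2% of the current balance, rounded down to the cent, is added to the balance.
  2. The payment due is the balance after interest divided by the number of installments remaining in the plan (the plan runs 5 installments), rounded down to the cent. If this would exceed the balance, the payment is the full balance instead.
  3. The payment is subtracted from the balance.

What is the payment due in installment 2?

# | Opening | Interest | Payment | End bal
1 | $518.68 | $11.41 | $106.01 | $424.08
2 | $424.08 | $9.32 | $108.35 | $325.05

$108.35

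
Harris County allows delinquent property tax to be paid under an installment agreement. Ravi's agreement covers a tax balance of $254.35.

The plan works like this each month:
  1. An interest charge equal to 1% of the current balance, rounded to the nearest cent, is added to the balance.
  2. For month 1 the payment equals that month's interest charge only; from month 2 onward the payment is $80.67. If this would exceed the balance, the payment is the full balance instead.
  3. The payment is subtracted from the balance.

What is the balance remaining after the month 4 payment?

$17.61

Month 1: opening $254.35; interest $2.54 → $256.89; payment $2.54; balance $254.35
Month 2: opening $254.35; interest $2.54 → $256.89; payment $80.67; balance $176.22
Month 3: opening $176.22; interest $1.76 → $177.98; payment $80.67; balance $97.31
Month 4: opening $97.31; interest $0.97 → $98.28; payment $80.67; balance $17.61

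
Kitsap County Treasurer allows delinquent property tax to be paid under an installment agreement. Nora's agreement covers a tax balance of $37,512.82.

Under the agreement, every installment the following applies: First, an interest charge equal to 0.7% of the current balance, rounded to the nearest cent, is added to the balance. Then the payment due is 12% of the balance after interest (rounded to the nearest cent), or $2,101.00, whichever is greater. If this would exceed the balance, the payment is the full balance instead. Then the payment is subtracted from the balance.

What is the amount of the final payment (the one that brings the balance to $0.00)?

$1,897.00

Installment 1: $37,512.82 +$262.59 interest = $37,775.41; pay $4,533.05 → $33,242.36
Installment 2: $33,242.36 +$232.70 interest = $33,475.06; pay $4,017.01 → $29,458.05
Installment 3: $29,458.05 +$206.21 interest = $29,664.26; pay $3,559.71 → $26,104.55
Installment 4: $26,104.55 +$182.73 interest = $26,287.28; pay $3,154.47 → $23,132.81
Installment 5: $23,132.81 +$161.93 interest = $23,294.74; pay $2,795.37 → $20,499.37
Installment 6: $20,499.37 +$143.50 interest = $20,642.87; pay $2,477.14 → $18,165.73
Installment 7: $18,165.73 +$127.16 interest = $18,292.89; pay $2,195.15 → $16,097.74
Installment 8: $16,097.74 +$112.68 interest = $16,210.42; pay $2,101.00 → $14,109.42
Installment 9: $14,109.42 +$98.77 interest = $14,208.19; pay $2,101.00 → $12,107.19
Installment 10: $12,107.19 +$84.75 interest = $12,191.94; pay $2,101.00 → $10,090.94
Installment 11: $10,090.94 +$70.64 interest = $10,161.58; pay $2,101.00 → $8,060.58
Installment 12: $8,060.58 +$56.42 interest = $8,117.00; pay $2,101.00 → $6,016.00
Installment 13: $6,016.00 +$42.11 interest = $6,058.11; pay $2,101.00 → $3,957.11
Installment 14: $3,957.11 +$27.70 interest = $3,984.81; pay $2,101.00 → $1,883.81
Installment 15: $1,883.81 +$13.19 interest = $1,897.00; pay $1,897.00 → $0.00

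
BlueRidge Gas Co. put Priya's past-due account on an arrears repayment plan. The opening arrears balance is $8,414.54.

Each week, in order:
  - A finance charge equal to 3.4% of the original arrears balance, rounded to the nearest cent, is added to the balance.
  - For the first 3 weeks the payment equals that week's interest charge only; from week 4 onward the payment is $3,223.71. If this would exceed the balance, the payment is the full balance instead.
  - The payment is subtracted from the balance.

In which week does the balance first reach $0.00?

6

# | Opening | Interest | Payment | End bal
1 | $8,414.54 | $286.09 | $286.09 | $8,414.54
2 | $8,414.54 | $286.09 | $286.09 | $8,414.54
3 | $8,414.54 | $286.09 | $286.09 | $8,414.54
4 | $8,414.54 | $286.09 | $3,223.71 | $5,476.92
5 | $5,476.92 | $286.09 | $3,223.71 | $2,539.30
6 | $2,539.30 | $286.09 | $2,825.39 | $0.00
Balance reaches $0.00 in week 6.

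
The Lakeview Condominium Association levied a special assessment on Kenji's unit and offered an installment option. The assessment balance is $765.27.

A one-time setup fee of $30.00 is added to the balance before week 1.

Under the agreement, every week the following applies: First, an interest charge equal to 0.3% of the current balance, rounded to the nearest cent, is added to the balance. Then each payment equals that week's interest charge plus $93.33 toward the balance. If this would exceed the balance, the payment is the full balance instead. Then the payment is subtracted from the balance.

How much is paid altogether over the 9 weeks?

$806.70

Week 1: opening $795.27; interest $2.39 → $797.66; payment $95.72; balance $701.94
Week 2: opening $701.94; interest $2.11 → $704.05; payment $95.44; balance $608.61
Week 3: opening $608.61; interest $1.83 → $610.44; payment $95.16; balance $515.28
Week 4: opening $515.28; interest $1.55 → $516.83; payment $94.88; balance $421.95
Week 5: opening $421.95; interest $1.27 → $423.22; payment $94.60; balance $328.62
Week 6: opening $328.62; interest $0.99 → $329.61; payment $94.32; balance $235.29
Week 7: opening $235.29; interest $0.71 → $236.00; payment $94.04; balance $141.96
Week 8: opening $141.96; interest $0.43 → $142.39; payment $93.76; balance $48.63
Week 9: opening $48.63; interest $0.15 → $48.78; payment $48.78; balance $0.00
Total paid: $806.70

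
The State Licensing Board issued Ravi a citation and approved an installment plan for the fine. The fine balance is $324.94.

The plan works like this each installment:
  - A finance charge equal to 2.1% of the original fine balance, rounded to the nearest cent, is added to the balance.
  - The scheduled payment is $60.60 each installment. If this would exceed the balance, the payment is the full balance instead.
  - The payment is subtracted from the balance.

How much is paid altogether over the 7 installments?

$372.68

Installment 1: $324.94 +$6.82 interest = $331.76; pay $60.60 → $271.16
Installment 2: $271.16 +$6.82 interest = $277.98; pay $60.60 → $217.38
Installment 3: $217.38 +$6.82 interest = $224.20; pay $60.60 → $163.60
Installment 4: $163.60 +$6.82 interest = $170.42; pay $60.60 → $109.82
Installment 5: $109.82 +$6.82 interest = $116.64; pay $60.60 → $56.04
Installment 6: $56.04 +$6.82 interest = $62.86; pay $60.60 → $2.26
Installment 7: $2.26 +$6.82 interest = $9.08; pay $9.08 → $0.00
Total paid: $372.68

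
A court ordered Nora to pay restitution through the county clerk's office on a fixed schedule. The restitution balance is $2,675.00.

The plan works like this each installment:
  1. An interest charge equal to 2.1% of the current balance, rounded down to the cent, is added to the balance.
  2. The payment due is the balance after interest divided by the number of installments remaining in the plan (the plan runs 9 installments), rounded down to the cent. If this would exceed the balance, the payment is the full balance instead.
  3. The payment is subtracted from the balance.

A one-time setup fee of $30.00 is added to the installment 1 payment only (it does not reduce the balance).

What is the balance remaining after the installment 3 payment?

$1,898.06

# | Opening | Interest | Payment | Fee | End bal
1 | $2,675.00 | $56.17 | $303.46 | $30.00 | $2,427.71
2 | $2,427.71 | $50.98 | $309.83 | — | $2,168.86
3 | $2,168.86 | $45.54 | $316.34 | — | $1,898.06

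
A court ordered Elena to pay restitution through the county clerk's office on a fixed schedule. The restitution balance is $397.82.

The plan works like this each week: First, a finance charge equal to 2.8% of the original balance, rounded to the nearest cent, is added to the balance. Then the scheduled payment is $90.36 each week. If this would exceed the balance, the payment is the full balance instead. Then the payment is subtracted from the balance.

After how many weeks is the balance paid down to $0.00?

6

Week 1: opening $397.82; interest $11.14 → $408.96; payment $90.36; balance $318.60
Week 2: opening $318.60; interest $11.14 → $329.74; payment $90.36; balance $239.38
Week 3: opening $239.38; interest $11.14 → $250.52; payment $90.36; balance $160.16
Week 4: opening $160.16; interest $11.14 → $171.30; payment $90.36; balance $80.94
Week 5: opening $80.94; interest $11.14 → $92.08; payment $90.36; balance $1.72
Week 6: opening $1.72; interest $11.14 → $12.86; payment $12.86; balance $0.00
Balance reaches $0.00 in week 6.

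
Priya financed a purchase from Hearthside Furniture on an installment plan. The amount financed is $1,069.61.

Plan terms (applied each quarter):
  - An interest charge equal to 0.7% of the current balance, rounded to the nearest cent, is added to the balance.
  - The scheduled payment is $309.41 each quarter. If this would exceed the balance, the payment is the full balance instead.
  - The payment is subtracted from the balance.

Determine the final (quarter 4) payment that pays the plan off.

Quarter 1: $1,069.61 +$7.49 interest = $1,077.10; pay $309.41 → $767.69
Quarter 2: $767.69 +$5.37 interest = $773.06; pay $309.41 → $463.65
Quarter 3: $463.65 +$3.25 interest = $466.90; pay $309.41 → $157.49
Quarter 4: $157.49 +$1.10 interest = $158.59; pay $158.59 → $0.00

$158.59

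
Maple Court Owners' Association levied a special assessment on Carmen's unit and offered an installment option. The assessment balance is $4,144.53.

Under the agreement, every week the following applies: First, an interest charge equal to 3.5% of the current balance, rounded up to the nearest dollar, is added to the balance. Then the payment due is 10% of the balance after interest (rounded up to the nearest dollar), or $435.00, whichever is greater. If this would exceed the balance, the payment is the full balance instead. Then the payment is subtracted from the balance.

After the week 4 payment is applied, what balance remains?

$2,924.53

Week 1: opening $4,144.53; interest $146.00 → $4,290.53; payment $435.00; balance $3,855.53
Week 2: opening $3,855.53; interest $135.00 → $3,990.53; payment $435.00; balance $3,555.53
Week 3: opening $3,555.53; interest $125.00 → $3,680.53; payment $435.00; balance $3,245.53
Week 4: opening $3,245.53; interest $114.00 → $3,359.53; payment $435.00; balance $2,924.53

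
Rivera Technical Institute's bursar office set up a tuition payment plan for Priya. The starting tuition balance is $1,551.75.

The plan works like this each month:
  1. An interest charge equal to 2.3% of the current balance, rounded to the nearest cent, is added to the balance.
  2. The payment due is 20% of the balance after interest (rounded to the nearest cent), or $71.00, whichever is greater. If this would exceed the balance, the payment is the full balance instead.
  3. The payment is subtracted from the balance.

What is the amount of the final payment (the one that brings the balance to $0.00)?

# | Opening | Interest | Payment | End bal
1 | $1,551.75 | $35.69 | $317.49 | $1,269.95
2 | $1,269.95 | $29.21 | $259.83 | $1,039.33
3 | $1,039.33 | $23.90 | $212.65 | $850.58
4 | $850.58 | $19.56 | $174.03 | $696.11
5 | $696.11 | $16.01 | $142.42 | $569.70
6 | $569.70 | $13.10 | $116.56 | $466.24
7 | $466.24 | $10.72 | $95.39 | $381.57
8 | $381.57 | $8.78 | $78.07 | $312.28
9 | $312.28 | $7.18 | $71.00 | $248.46
10 | $248.46 | $5.71 | $71.00 | $183.17
11 | $183.17 | $4.21 | $71.00 | $116.38
12 | $116.38 | $2.68 | $71.00 | $48.06
13 | $48.06 | $1.11 | $49.17 | $0.00

$49.17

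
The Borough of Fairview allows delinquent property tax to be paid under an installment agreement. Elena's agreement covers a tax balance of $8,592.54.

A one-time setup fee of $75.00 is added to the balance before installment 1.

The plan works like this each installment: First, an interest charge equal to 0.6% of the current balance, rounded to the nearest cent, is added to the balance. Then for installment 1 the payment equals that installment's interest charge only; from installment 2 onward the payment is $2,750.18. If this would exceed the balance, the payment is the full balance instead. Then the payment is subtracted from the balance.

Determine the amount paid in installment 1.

Installment 1: $8,667.54 +$52.01 interest = $8,719.55; pay $52.01 → $8,667.54

$52.01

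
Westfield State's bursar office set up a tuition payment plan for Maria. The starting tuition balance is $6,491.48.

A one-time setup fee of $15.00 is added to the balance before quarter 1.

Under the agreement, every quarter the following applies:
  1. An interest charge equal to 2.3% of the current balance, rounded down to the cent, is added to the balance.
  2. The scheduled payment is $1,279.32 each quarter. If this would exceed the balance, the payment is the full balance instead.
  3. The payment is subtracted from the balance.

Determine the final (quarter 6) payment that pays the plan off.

$605.84

# | Opening | Interest | Payment | End bal
1 | $6,506.48 | $149.64 | $1,279.32 | $5,376.80
2 | $5,376.80 | $123.66 | $1,279.32 | $4,221.14
3 | $4,221.14 | $97.08 | $1,279.32 | $3,038.90
4 | $3,038.90 | $69.89 | $1,279.32 | $1,829.47
5 | $1,829.47 | $42.07 | $1,279.32 | $592.22
6 | $592.22 | $13.62 | $605.84 | $0.00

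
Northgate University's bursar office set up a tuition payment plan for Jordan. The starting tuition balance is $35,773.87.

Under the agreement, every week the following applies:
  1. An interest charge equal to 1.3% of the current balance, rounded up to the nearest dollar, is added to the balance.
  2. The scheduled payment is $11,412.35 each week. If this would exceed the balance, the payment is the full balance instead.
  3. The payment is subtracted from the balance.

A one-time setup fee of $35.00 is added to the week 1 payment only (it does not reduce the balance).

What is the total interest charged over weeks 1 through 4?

Week 1: $35,773.87 +$466.00 interest = $36,239.87; pay $11,412.35 (+ $35.00 fee) → $24,827.52
Week 2: $24,827.52 +$323.00 interest = $25,150.52; pay $11,412.35 → $13,738.17
Week 3: $13,738.17 +$179.00 interest = $13,917.17; pay $11,412.35 → $2,504.82
Week 4: $2,504.82 +$33.00 interest = $2,537.82; pay $2,537.82 → $0.00
Total interest: $466.00 + $323.00 + $179.00 + $33.00 = $1,001.00

$1,001.00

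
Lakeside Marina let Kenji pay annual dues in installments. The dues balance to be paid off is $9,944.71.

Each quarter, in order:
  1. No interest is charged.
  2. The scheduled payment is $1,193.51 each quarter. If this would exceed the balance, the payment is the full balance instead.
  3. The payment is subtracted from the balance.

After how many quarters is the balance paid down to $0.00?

9

Quarter 1: opening $9,944.71; payment $1,193.51; balance $8,751.20
Quarter 2: opening $8,751.20; payment $1,193.51; balance $7,557.69
Quarter 3: opening $7,557.69; payment $1,193.51; balance $6,364.18
Quarter 4: opening $6,364.18; payment $1,193.51; balance $5,170.67
Quarter 5: opening $5,170.67; payment $1,193.51; balance $3,977.16
Quarter 6: opening $3,977.16; payment $1,193.51; balance $2,783.65
Quarter 7: opening $2,783.65; payment $1,193.51; balance $1,590.14
Quarter 8: opening $1,590.14; payment $1,193.51; balance $396.63
Quarter 9: opening $396.63; payment $396.63; balance $0.00
Balance reaches $0.00 in quarter 9.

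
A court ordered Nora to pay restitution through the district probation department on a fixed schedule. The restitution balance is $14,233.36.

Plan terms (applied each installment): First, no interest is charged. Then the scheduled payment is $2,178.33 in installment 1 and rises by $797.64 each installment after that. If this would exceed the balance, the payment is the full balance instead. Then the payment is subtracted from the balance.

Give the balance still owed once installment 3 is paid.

# | Opening | Payment | End bal
1 | $14,233.36 | $2,178.33 | $12,055.03
2 | $12,055.03 | $2,975.97 | $9,079.06
3 | $9,079.06 | $3,773.61 | $5,305.45

$5,305.45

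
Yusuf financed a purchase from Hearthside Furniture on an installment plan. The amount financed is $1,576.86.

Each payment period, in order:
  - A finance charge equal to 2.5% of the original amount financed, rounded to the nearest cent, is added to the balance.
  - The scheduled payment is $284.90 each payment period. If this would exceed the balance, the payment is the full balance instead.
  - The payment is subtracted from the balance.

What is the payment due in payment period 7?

Payment period 1: $1,576.86 +$39.42 interest = $1,616.28; pay $284.90 → $1,331.38
Payment period 2: $1,331.38 +$39.42 interest = $1,370.80; pay $284.90 → $1,085.90
Payment period 3: $1,085.90 +$39.42 interest = $1,125.32; pay $284.90 → $840.42
Payment period 4: $840.42 +$39.42 interest = $879.84; pay $284.90 → $594.94
Payment period 5: $594.94 +$39.42 interest = $634.36; pay $284.90 → $349.46
Payment period 6: $349.46 +$39.42 interest = $388.88; pay $284.90 → $103.98
Payment period 7: $103.98 +$39.42 interest = $143.40; pay $143.40 → $0.00

$143.40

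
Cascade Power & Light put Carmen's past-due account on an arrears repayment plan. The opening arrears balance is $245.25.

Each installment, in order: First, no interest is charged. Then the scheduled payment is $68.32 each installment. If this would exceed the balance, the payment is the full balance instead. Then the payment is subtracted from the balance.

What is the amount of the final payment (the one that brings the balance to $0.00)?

$40.29

Installment 1: opening $245.25; payment $68.32; balance $176.93
Installment 2: opening $176.93; payment $68.32; balance $108.61
Installment 3: opening $108.61; payment $68.32; balance $40.29
Installment 4: opening $40.29; payment $40.29; balance $0.00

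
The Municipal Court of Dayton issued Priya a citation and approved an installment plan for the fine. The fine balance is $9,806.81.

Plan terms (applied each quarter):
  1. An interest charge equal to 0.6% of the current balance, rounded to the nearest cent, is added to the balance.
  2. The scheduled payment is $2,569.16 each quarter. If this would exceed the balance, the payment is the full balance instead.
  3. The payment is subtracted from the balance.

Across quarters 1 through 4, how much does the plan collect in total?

Quarter 1: opening $9,806.81; interest $58.84 → $9,865.65; payment $2,569.16; balance $7,296.49
Quarter 2: opening $7,296.49; interest $43.78 → $7,340.27; payment $2,569.16; balance $4,771.11
Quarter 3: opening $4,771.11; interest $28.63 → $4,799.74; payment $2,569.16; balance $2,230.58
Quarter 4: opening $2,230.58; interest $13.38 → $2,243.96; payment $2,243.96; balance $0.00
Total paid: $9,951.44

$9,951.44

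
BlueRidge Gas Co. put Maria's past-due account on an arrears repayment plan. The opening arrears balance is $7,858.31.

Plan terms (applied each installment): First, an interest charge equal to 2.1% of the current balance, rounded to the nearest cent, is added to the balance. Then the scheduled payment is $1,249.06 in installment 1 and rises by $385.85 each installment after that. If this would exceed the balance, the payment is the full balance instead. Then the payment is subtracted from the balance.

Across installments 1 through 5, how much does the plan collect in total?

$8,369.07

Installment 1: opening $7,858.31; interest $165.02 → $8,023.33; payment $1,249.06; balance $6,774.27
Installment 2: opening $6,774.27; interest $142.26 → $6,916.53; payment $1,634.91; balance $5,281.62
Installment 3: opening $5,281.62; interest $110.91 → $5,392.53; payment $2,020.76; balance $3,371.77
Installment 4: opening $3,371.77; interest $70.81 → $3,442.58; payment $2,406.61; balance $1,035.97
Installment 5: opening $1,035.97; interest $21.76 → $1,057.73; payment $1,057.73; balance $0.00
Total paid: $8,369.07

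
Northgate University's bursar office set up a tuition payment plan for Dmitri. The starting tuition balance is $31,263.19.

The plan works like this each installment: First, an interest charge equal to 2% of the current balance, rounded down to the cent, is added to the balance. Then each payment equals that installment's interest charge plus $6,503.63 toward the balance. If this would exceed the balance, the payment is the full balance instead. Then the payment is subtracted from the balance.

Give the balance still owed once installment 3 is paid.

$11,752.30

Installment 1: opening $31,263.19; interest $625.26 → $31,888.45; payment $7,128.89; balance $24,759.56
Installment 2: opening $24,759.56; interest $495.19 → $25,254.75; payment $6,998.82; balance $18,255.93
Installment 3: opening $18,255.93; interest $365.11 → $18,621.04; payment $6,868.74; balance $11,752.30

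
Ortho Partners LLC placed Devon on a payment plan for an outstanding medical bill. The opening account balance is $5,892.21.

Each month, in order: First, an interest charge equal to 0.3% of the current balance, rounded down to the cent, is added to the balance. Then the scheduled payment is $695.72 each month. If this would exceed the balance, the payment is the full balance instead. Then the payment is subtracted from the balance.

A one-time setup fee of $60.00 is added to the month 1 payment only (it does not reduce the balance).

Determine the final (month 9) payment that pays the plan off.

# | Opening | Interest | Payment | Fee | End bal
1 | $5,892.21 | $17.67 | $695.72 | $60.00 | $5,214.16
2 | $5,214.16 | $15.64 | $695.72 | — | $4,534.08
3 | $4,534.08 | $13.60 | $695.72 | — | $3,851.96
4 | $3,851.96 | $11.55 | $695.72 | — | $3,167.79
5 | $3,167.79 | $9.50 | $695.72 | — | $2,481.57
6 | $2,481.57 | $7.44 | $695.72 | — | $1,793.29
7 | $1,793.29 | $5.37 | $695.72 | — | $1,102.94
8 | $1,102.94 | $3.30 | $695.72 | — | $410.52
9 | $410.52 | $1.23 | $411.75 | — | $0.00

$411.75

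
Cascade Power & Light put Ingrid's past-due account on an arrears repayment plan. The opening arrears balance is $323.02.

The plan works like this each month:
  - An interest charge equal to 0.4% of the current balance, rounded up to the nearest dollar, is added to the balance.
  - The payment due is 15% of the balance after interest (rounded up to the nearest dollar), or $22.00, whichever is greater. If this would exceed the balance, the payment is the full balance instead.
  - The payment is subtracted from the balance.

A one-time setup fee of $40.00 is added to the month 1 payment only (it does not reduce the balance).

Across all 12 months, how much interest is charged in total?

$14.00

# | Opening | Interest | Payment | Fee | End bal
1 | $323.02 | $2.00 | $49.00 | $40.00 | $276.02
2 | $276.02 | $2.00 | $42.00 | — | $236.02
3 | $236.02 | $1.00 | $36.00 | — | $201.02
4 | $201.02 | $1.00 | $31.00 | — | $171.02
5 | $171.02 | $1.00 | $26.00 | — | $146.02
6 | $146.02 | $1.00 | $23.00 | — | $124.02
7 | $124.02 | $1.00 | $22.00 | — | $103.02
8 | $103.02 | $1.00 | $22.00 | — | $82.02
9 | $82.02 | $1.00 | $22.00 | — | $61.02
10 | $61.02 | $1.00 | $22.00 | — | $40.02
11 | $40.02 | $1.00 | $22.00 | — | $19.02
12 | $19.02 | $1.00 | $20.02 | — | $0.00
Total interest: $2.00 + $2.00 + $1.00 + $1.00 + $1.00 + $1.00 + $1.00 + $1.00 + $1.00 + $1.00 + $1.00 + $1.00 = $14.00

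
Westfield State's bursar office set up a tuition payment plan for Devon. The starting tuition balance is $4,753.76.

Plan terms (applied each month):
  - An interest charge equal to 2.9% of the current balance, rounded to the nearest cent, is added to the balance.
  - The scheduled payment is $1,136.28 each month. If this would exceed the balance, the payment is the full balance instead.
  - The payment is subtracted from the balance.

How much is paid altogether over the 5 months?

$5,144.99

Month 1: opening $4,753.76; interest $137.86 → $4,891.62; payment $1,136.28; balance $3,755.34
Month 2: opening $3,755.34; interest $108.90 → $3,864.24; payment $1,136.28; balance $2,727.96
Month 3: opening $2,727.96; interest $79.11 → $2,807.07; payment $1,136.28; balance $1,670.79
Month 4: opening $1,670.79; interest $48.45 → $1,719.24; payment $1,136.28; balance $582.96
Month 5: opening $582.96; interest $16.91 → $599.87; payment $599.87; balance $0.00
Total paid: $5,144.99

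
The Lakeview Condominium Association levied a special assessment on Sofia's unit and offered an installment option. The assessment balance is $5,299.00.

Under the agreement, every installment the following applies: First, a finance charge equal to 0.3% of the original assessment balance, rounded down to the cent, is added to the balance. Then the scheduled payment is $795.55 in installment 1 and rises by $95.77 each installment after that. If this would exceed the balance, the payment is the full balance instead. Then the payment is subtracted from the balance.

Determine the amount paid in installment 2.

$891.32

# | Opening | Interest | Payment | End bal
1 | $5,299.00 | $15.89 | $795.55 | $4,519.34
2 | $4,519.34 | $15.89 | $891.32 | $3,643.91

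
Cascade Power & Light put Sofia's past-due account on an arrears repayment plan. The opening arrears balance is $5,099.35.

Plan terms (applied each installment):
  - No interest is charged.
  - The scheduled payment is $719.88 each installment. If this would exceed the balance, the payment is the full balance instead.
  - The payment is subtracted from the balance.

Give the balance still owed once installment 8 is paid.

$0.00

Installment 1: $5,099.35 − $719.88 → $4,379.47
Installment 2: $4,379.47 − $719.88 → $3,659.59
Installment 3: $3,659.59 − $719.88 → $2,939.71
Installment 4: $2,939.71 − $719.88 → $2,219.83
Installment 5: $2,219.83 − $719.88 → $1,499.95
Installment 6: $1,499.95 − $719.88 → $780.07
Installment 7: $780.07 − $719.88 → $60.19
Installment 8: $60.19 − $60.19 → $0.00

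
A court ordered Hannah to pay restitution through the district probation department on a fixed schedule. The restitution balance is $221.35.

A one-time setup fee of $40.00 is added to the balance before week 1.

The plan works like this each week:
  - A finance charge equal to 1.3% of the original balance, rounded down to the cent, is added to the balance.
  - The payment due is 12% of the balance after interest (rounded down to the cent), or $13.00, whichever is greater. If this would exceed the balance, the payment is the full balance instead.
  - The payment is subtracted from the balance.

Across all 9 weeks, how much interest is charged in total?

Week 1: $261.35 +$2.87 interest = $264.22; pay $31.70 → $232.52
Week 2: $232.52 +$2.87 interest = $235.39; pay $28.24 → $207.15
Week 3: $207.15 +$2.87 interest = $210.02; pay $25.20 → $184.82
Week 4: $184.82 +$2.87 interest = $187.69; pay $22.52 → $165.17
Week 5: $165.17 +$2.87 interest = $168.04; pay $20.16 → $147.88
Week 6: $147.88 +$2.87 interest = $150.75; pay $18.09 → $132.66
Week 7: $132.66 +$2.87 interest = $135.53; pay $16.26 → $119.27
Week 8: $119.27 +$2.87 interest = $122.14; pay $14.65 → $107.49
Week 9: $107.49 +$2.87 interest = $110.36; pay $13.24 → $97.12
Total interest: $2.87 + $2.87 + $2.87 + $2.87 + $2.87 + $2.87 + $2.87 + $2.87 + $2.87 = $25.83

$25.83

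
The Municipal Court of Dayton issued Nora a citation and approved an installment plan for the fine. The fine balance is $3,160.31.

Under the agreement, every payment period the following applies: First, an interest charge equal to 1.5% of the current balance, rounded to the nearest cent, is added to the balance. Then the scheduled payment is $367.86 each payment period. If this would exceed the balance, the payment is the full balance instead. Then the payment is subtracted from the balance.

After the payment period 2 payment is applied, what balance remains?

# | Opening | Interest | Payment | End bal
1 | $3,160.31 | $47.40 | $367.86 | $2,839.85
2 | $2,839.85 | $42.60 | $367.86 | $2,514.59

$2,514.59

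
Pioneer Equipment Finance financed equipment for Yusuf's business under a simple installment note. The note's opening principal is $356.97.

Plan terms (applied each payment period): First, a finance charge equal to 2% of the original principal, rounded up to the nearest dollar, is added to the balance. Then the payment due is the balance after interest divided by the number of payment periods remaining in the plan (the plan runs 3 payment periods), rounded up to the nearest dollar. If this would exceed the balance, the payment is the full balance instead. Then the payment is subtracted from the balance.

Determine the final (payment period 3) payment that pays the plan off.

$132.97

Payment period 1: opening $356.97; interest $8.00 → $364.97; payment $122.00; balance $242.97
Payment period 2: opening $242.97; interest $8.00 → $250.97; payment $126.00; balance $124.97
Payment period 3: opening $124.97; interest $8.00 → $132.97; payment $132.97; balance $0.00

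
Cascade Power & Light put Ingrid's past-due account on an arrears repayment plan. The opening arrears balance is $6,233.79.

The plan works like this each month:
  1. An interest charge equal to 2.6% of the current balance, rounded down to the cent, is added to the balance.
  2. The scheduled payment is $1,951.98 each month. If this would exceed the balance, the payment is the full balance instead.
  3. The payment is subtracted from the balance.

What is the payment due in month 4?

Month 1: opening $6,233.79; interest $162.07 → $6,395.86; payment $1,951.98; balance $4,443.88
Month 2: opening $4,443.88; interest $115.54 → $4,559.42; payment $1,951.98; balance $2,607.44
Month 3: opening $2,607.44; interest $67.79 → $2,675.23; payment $1,951.98; balance $723.25
Month 4: opening $723.25; interest $18.80 → $742.05; payment $742.05; balance $0.00

$742.05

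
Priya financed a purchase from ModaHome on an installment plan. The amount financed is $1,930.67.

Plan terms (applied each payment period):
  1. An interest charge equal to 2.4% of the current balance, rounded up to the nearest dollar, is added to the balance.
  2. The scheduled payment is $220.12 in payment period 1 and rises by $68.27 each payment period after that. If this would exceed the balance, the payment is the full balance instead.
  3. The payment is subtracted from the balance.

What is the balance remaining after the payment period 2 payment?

Payment period 1: $1,930.67 +$47.00 interest = $1,977.67; pay $220.12 → $1,757.55
Payment period 2: $1,757.55 +$43.00 interest = $1,800.55; pay $288.39 → $1,512.16

$1,512.16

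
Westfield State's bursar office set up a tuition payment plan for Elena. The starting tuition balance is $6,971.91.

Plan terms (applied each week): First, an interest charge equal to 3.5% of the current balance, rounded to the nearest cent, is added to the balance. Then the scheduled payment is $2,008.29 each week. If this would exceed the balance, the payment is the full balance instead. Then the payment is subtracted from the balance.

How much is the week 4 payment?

Week 1: opening $6,971.91; interest $244.02 → $7,215.93; payment $2,008.29; balance $5,207.64
Week 2: opening $5,207.64; interest $182.27 → $5,389.91; payment $2,008.29; balance $3,381.62
Week 3: opening $3,381.62; interest $118.36 → $3,499.98; payment $2,008.29; balance $1,491.69
Week 4: opening $1,491.69; interest $52.21 → $1,543.90; payment $1,543.90; balance $0.00

$1,543.90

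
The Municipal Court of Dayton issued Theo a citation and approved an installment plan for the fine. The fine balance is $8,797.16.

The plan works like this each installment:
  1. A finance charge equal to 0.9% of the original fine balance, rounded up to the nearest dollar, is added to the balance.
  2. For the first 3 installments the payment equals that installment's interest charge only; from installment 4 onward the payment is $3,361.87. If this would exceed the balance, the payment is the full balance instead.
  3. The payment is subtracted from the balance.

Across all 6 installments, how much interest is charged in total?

Installment 1: opening $8,797.16; interest $80.00 → $8,877.16; payment $80.00; balance $8,797.16
Installment 2: opening $8,797.16; interest $80.00 → $8,877.16; payment $80.00; balance $8,797.16
Installment 3: opening $8,797.16; interest $80.00 → $8,877.16; payment $80.00; balance $8,797.16
Installment 4: opening $8,797.16; interest $80.00 → $8,877.16; payment $3,361.87; balance $5,515.29
Installment 5: opening $5,515.29; interest $80.00 → $5,595.29; payment $3,361.87; balance $2,233.42
Installment 6: opening $2,233.42; interest $80.00 → $2,313.42; payment $2,313.42; balance $0.00
Total interest: $80.00 + $80.00 + $80.00 + $80.00 + $80.00 + $80.00 = $480.00

$480.00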